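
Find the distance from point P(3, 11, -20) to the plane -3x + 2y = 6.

distance = |a·x₀ + b·y₀ + c·z₀ - d| / √(a² + b² + c²)
  = |(-3)·3 + 2·11 + 0·(-20) - 6| / √((-3)² + 2² + 0²)
  = |-9 + 22 + 0 - 6| / √(9 + 4 + 0)
  = |7| / √13
  = 7 / 3.606
  ≈ 1.941

1.941


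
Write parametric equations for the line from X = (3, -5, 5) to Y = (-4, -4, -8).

Direction vector d = Y - X = (-4 - 3, -4 + 5, -8 - 5) = (-7, 1, -13)
Parametric form r = X + t·d:
x = 3 - 7t, y = -5 + t, z = 5 - 13t

x = 3 - 7t, y = -5 + t, z = 5 - 13t


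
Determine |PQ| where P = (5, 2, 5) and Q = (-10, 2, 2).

d = √[(x₂-x₁)² + (y₂-y₁)² + (z₂-z₁)²]
  = √[(-15)² + 0² + (-3)²]
  = √[225 + 0 + 9]
  = √234
  ≈ 15.3

15.3


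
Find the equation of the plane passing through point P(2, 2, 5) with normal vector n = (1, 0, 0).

The plane through P with normal n = (a, b, c) satisfies n·(r - P) = 0,
i.e. ax + by + cz = a·x₀ + b·y₀ + c·z₀.
d = 1·2 + 0·2 + 0·5
  = 2 + 0 + 0
  = 2
Equation: x = 2

x = 2


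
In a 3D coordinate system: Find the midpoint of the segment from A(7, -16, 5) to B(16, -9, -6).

M = ((x₁+x₂)/2, (y₁+y₂)/2, (z₁+z₂)/2)
  = ((7 + 16)/2, (-16 - 9)/2, (5 - 6)/2)
  = (23/2, -25/2, -1/2)
  = (11.5, -12.5, -0.5)

(11.5, -12.5, -0.5)


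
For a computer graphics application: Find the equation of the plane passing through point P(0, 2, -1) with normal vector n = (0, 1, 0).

The plane through P with normal n = (a, b, c) satisfies n·(r - P) = 0,
i.e. ax + by + cz = a·x₀ + b·y₀ + c·z₀.
d = 0·0 + 1·2 + 0·(-1)
  = 0 + 2 + 0
  = 2
Equation: y = 2

y = 2


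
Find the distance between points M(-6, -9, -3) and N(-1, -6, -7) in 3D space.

d = √[(x₂-x₁)² + (y₂-y₁)² + (z₂-z₁)²]
  = √[5² + 3² + (-4)²]
  = √[25 + 9 + 16]
  = √50
  ≈ 7.071

7.071


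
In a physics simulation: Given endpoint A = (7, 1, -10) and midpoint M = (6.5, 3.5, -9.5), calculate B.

B = 2M - A
  = (2·6.5 - 7, 2·3.5 - 1, 2·(-9.5) - (-10))
  = (13 - 7, 7 - 1, -19 + 10)
  = (6, 6, -9)

(6, 6, -9)


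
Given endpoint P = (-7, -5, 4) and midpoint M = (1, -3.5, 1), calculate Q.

Q = 2M - P
  = (2·1 - (-7), 2·(-3.5) - (-5), 2·1 - 4)
  = (2 + 7, -7 + 5, 2 - 4)
  = (9, -2, -2)

(9, -2, -2)


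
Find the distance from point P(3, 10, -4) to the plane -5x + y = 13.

distance = |a·x₀ + b·y₀ + c·z₀ - d| / √(a² + b² + c²)
  = |(-5)·3 + 1·10 + 0·(-4) - 13| / √((-5)² + 1² + 0²)
  = |-15 + 10 + 0 - 13| / √(25 + 1 + 0)
  = |-18| / √26
  = 18 / 5.099
  ≈ 3.53

3.53


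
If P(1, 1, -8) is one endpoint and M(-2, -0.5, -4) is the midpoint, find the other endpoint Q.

Q = 2M - P
  = (2·(-2) - 1, 2·(-0.5) - 1, 2·(-4) - (-8))
  = (-4 - 1, -1 - 1, -8 + 8)
  = (-5, -2, 0)

(-5, -2, 0)


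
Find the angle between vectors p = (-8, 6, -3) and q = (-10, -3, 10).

p·q = (-8)·(-10) + 6·(-3) + (-3)·10 = 80 - 18 - 30 = 32
|p| = √((-8)² + 6² + (-3)²) = √109 ≈ 10.44
|q| = √((-10)² + (-3)² + 10²) = √209 ≈ 14.46
cos θ = (p·q)/(|p||q|) = 32/(10.44·14.46) ≈ 0.212
θ = arccos(0.212) ≈ 77.76°

77.76°


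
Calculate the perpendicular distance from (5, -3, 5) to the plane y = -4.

distance = |a·x₀ + b·y₀ + c·z₀ - d| / √(a² + b² + c²)
  = |0·5 + 1·(-3) + 0·5 - (-4)| / √(0² + 1² + 0²)
  = |0 - 3 + 0 + 4| / √(0 + 1 + 0)
  = |1| / √1
  = 1 / 1
  ≈ 1

1


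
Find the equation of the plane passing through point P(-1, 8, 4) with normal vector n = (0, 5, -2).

The plane through P with normal n = (a, b, c) satisfies n·(r - P) = 0,
i.e. ax + by + cz = a·x₀ + b·y₀ + c·z₀.
d = 0·(-1) + 5·8 + (-2)·4
  = 0 + 40 - 8
  = 32
Equation: 5y - 2z = 32

5y - 2z = 32


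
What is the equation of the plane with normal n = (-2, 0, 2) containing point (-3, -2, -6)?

The plane through P with normal n = (a, b, c) satisfies n·(r - P) = 0,
i.e. ax + by + cz = a·x₀ + b·y₀ + c·z₀.
d = (-2)·(-3) + 0·(-2) + 2·(-6)
  = 6 + 0 - 12
  = -6
Equation: -2x + 2z = -6

-2x + 2z = -6


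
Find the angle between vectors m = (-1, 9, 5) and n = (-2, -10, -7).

m·n = (-1)·(-2) + 9·(-10) + 5·(-7) = 2 - 90 - 35 = -123
|m| = √((-1)² + 9² + 5²) = √107 ≈ 10.34
|n| = √((-2)² + (-10)² + (-7)²) = √153 ≈ 12.37
cos θ = (m·n)/(|m||n|) = -123/(10.34·12.37) ≈ -0.9613
θ = arccos(-0.9613) ≈ 164°

164°


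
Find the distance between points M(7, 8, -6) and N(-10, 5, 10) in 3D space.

d = √[(x₂-x₁)² + (y₂-y₁)² + (z₂-z₁)²]
  = √[(-17)² + (-3)² + 16²]
  = √[289 + 9 + 256]
  = √554
  ≈ 23.54

23.54


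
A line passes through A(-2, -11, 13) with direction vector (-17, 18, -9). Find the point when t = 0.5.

P(t) = A + t·d
  = (-2 + (-17)·0.5, -11 + 18·0.5, 13 + (-9)·0.5)
  = (-2 - 8.5, -11 + 9, 13 - 4.5)
  = (-10.5, -2, 8.5)

(-10.5, -2, 8.5)


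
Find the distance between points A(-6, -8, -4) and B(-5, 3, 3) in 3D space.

d = √[(x₂-x₁)² + (y₂-y₁)² + (z₂-z₁)²]
  = √[1² + 11² + 7²]
  = √[1 + 121 + 49]
  = √171
  ≈ 13.08

13.08


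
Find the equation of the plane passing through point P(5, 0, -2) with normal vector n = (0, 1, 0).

The plane through P with normal n = (a, b, c) satisfies n·(r - P) = 0,
i.e. ax + by + cz = a·x₀ + b·y₀ + c·z₀.
d = 0·5 + 1·0 + 0·(-2)
  = 0 + 0 + 0
  = 0
Equation: y = 0

y = 0


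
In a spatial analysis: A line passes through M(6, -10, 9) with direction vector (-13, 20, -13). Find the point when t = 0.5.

P(t) = M + t·d
  = (6 + (-13)·0.5, -10 + 20·0.5, 9 + (-13)·0.5)
  = (6 - 6.5, -10 + 10, 9 - 6.5)
  = (-0.5, 0, 2.5)

(-0.5, 0, 2.5)


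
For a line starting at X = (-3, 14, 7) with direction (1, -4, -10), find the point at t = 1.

P(t) = X + t·d
  = (-3 + 1·1, 14 + (-4)·1, 7 + (-10)·1)
  = (-3 + 1, 14 - 4, 7 - 10)
  = (-2, 10, -3)

(-2, 10, -3)


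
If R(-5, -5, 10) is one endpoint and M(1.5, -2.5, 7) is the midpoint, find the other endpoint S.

S = 2M - R
  = (2·1.5 - (-5), 2·(-2.5) - (-5), 2·7 - 10)
  = (3 + 5, -5 + 5, 14 - 10)
  = (8, 0, 4)

(8, 0, 4)


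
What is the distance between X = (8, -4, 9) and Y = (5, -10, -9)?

d = √[(x₂-x₁)² + (y₂-y₁)² + (z₂-z₁)²]
  = √[(-3)² + (-6)² + (-18)²]
  = √[9 + 36 + 324]
  = √369
  ≈ 19.21

19.21


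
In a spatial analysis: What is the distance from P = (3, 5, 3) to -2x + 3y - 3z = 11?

distance = |a·x₀ + b·y₀ + c·z₀ - d| / √(a² + b² + c²)
  = |(-2)·3 + 3·5 + (-3)·3 - 11| / √((-2)² + 3² + (-3)²)
  = |-6 + 15 - 9 - 11| / √(4 + 9 + 9)
  = |-11| / √22
  = 11 / 4.69
  ≈ 2.345

2.345


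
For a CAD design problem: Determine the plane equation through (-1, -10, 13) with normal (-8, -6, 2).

The plane through P with normal n = (a, b, c) satisfies n·(r - P) = 0,
i.e. ax + by + cz = a·x₀ + b·y₀ + c·z₀.
d = (-8)·(-1) + (-6)·(-10) + 2·13
  = 8 + 60 + 26
  = 94
Equation: -8x - 6y + 2z = 94

-8x - 6y + 2z = 94


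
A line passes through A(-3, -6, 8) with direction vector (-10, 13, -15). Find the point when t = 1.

P(t) = A + t·d
  = (-3 + (-10)·1, -6 + 13·1, 8 + (-15)·1)
  = (-3 - 10, -6 + 13, 8 - 15)
  = (-13, 7, -7)

(-13, 7, -7)


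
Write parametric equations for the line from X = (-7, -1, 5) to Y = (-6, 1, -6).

Direction vector d = Y - X = (-6 + 7, 1 + 1, -6 - 5) = (1, 2, -11)
Parametric form r = X + t·d:
x = -7 + t, y = -1 + 2t, z = 5 - 11t

x = -7 + t, y = -1 + 2t, z = 5 - 11t


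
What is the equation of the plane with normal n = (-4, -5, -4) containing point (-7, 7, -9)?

The plane through P with normal n = (a, b, c) satisfies n·(r - P) = 0,
i.e. ax + by + cz = a·x₀ + b·y₀ + c·z₀.
d = (-4)·(-7) + (-5)·7 + (-4)·(-9)
  = 28 - 35 + 36
  = 29
Equation: -4x - 5y - 4z = 29

-4x - 5y - 4z = 29


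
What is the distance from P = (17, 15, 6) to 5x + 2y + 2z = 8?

distance = |a·x₀ + b·y₀ + c·z₀ - d| / √(a² + b² + c²)
  = |5·17 + 2·15 + 2·6 - 8| / √(5² + 2² + 2²)
  = |85 + 30 + 12 - 8| / √(25 + 4 + 4)
  = |119| / √33
  = 119 / 5.745
  ≈ 20.72

20.72


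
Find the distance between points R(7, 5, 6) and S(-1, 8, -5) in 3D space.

d = √[(x₂-x₁)² + (y₂-y₁)² + (z₂-z₁)²]
  = √[(-8)² + 3² + (-11)²]
  = √[64 + 9 + 121]
  = √194
  ≈ 13.93

13.93


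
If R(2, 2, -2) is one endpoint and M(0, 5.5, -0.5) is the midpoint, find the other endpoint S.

S = 2M - R
  = (2·0 - 2, 2·5.5 - 2, 2·(-0.5) - (-2))
  = (0 - 2, 11 - 2, -1 + 2)
  = (-2, 9, 1)

(-2, 9, 1)


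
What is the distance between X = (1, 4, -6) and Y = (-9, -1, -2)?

d = √[(x₂-x₁)² + (y₂-y₁)² + (z₂-z₁)²]
  = √[(-10)² + (-5)² + 4²]
  = √[100 + 25 + 16]
  = √141
  ≈ 11.87

11.87


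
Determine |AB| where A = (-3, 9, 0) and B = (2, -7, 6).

d = √[(x₂-x₁)² + (y₂-y₁)² + (z₂-z₁)²]
  = √[5² + (-16)² + 6²]
  = √[25 + 256 + 36]
  = √317
  ≈ 17.8

17.8


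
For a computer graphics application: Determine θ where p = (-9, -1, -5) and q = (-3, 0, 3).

p·q = (-9)·(-3) + (-1)·0 + (-5)·3 = 27 + 0 - 15 = 12
|p| = √((-9)² + (-1)² + (-5)²) = √107 ≈ 10.34
|q| = √((-3)² + 0² + 3²) = √18 ≈ 4.243
cos θ = (p·q)/(|p||q|) = 12/(10.34·4.243) ≈ 0.2734
θ = arccos(0.2734) ≈ 74.13°

74.13°


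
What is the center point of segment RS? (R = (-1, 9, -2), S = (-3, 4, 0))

M = ((x₁+x₂)/2, (y₁+y₂)/2, (z₁+z₂)/2)
  = ((-1 - 3)/2, (9 + 4)/2, (-2 + 0)/2)
  = (-4/2, 13/2, -2/2)
  = (-2, 6.5, -1)

(-2, 6.5, -1)


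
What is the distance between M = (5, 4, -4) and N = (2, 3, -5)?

d = √[(x₂-x₁)² + (y₂-y₁)² + (z₂-z₁)²]
  = √[(-3)² + (-1)² + (-1)²]
  = √[9 + 1 + 1]
  = √11
  ≈ 3.317

3.317


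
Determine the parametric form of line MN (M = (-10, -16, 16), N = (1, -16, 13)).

Direction vector d = N - M = (1 + 10, -16 + 16, 13 - 16) = (11, 0, -3)
Parametric form r = M + t·d:
x = -10 + 11t, y = -16, z = 16 - 3t

x = -10 + 11t, y = -16, z = 16 - 3t


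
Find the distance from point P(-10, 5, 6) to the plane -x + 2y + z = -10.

distance = |a·x₀ + b·y₀ + c·z₀ - d| / √(a² + b² + c²)
  = |(-1)·(-10) + 2·5 + 1·6 - (-10)| / √((-1)² + 2² + 1²)
  = |10 + 10 + 6 + 10| / √(1 + 4 + 1)
  = |36| / √6
  = 36 / 2.449
  ≈ 14.7

14.7


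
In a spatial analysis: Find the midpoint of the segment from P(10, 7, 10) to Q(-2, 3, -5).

M = ((x₁+x₂)/2, (y₁+y₂)/2, (z₁+z₂)/2)
  = ((10 - 2)/2, (7 + 3)/2, (10 - 5)/2)
  = (8/2, 10/2, 5/2)
  = (4, 5, 2.5)

(4, 5, 2.5)


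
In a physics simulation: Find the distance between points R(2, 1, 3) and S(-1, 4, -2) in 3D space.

d = √[(x₂-x₁)² + (y₂-y₁)² + (z₂-z₁)²]
  = √[(-3)² + 3² + (-5)²]
  = √[9 + 9 + 25]
  = √43
  ≈ 6.557

6.557


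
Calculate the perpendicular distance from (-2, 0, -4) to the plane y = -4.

distance = |a·x₀ + b·y₀ + c·z₀ - d| / √(a² + b² + c²)
  = |0·(-2) + 1·0 + 0·(-4) - (-4)| / √(0² + 1² + 0²)
  = |0 + 0 + 0 + 4| / √(0 + 1 + 0)
  = |4| / √1
  = 4 / 1
  ≈ 4

4


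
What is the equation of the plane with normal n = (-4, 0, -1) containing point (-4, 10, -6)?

The plane through P with normal n = (a, b, c) satisfies n·(r - P) = 0,
i.e. ax + by + cz = a·x₀ + b·y₀ + c·z₀.
d = (-4)·(-4) + 0·10 + (-1)·(-6)
  = 16 + 0 + 6
  = 22
Equation: -4x - z = 22

-4x - z = 22


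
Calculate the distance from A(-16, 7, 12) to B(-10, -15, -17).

d = √[(x₂-x₁)² + (y₂-y₁)² + (z₂-z₁)²]
  = √[6² + (-22)² + (-29)²]
  = √[36 + 484 + 841]
  = √1361
  ≈ 36.89

36.89


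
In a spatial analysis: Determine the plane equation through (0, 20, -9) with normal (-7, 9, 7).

The plane through P with normal n = (a, b, c) satisfies n·(r - P) = 0,
i.e. ax + by + cz = a·x₀ + b·y₀ + c·z₀.
d = (-7)·0 + 9·20 + 7·(-9)
  = 0 + 180 - 63
  = 117
Equation: -7x + 9y + 7z = 117

-7x + 9y + 7z = 117


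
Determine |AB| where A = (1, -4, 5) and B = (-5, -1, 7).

d = √[(x₂-x₁)² + (y₂-y₁)² + (z₂-z₁)²]
  = √[(-6)² + 3² + 2²]
  = √[36 + 9 + 4]
  = √49
  ≈ 7

7


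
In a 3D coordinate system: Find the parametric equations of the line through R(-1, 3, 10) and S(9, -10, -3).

Direction vector d = S - R = (9 + 1, -10 - 3, -3 - 10) = (10, -13, -13)
Parametric form r = R + t·d:
x = -1 + 10t, y = 3 - 13t, z = 10 - 13t

x = -1 + 10t, y = 3 - 13t, z = 10 - 13t


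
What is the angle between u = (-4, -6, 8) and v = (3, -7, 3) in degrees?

u·v = (-4)·3 + (-6)·(-7) + 8·3 = -12 + 42 + 24 = 54
|u| = √((-4)² + (-6)² + 8²) = √116 ≈ 10.77
|v| = √(3² + (-7)² + 3²) = √67 ≈ 8.185
cos θ = (u·v)/(|u||v|) = 54/(10.77·8.185) ≈ 0.6125
θ = arccos(0.6125) ≈ 52.23°

52.23°


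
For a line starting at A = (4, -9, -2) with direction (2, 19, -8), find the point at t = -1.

P(t) = A + t·d
  = (4 + 2·(-1), -9 + 19·(-1), -2 + (-8)·(-1))
  = (4 - 2, -9 - 19, -2 + 8)
  = (2, -28, 6)

(2, -28, 6)


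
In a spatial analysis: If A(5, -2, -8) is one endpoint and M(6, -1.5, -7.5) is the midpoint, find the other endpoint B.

B = 2M - A
  = (2·6 - 5, 2·(-1.5) - (-2), 2·(-7.5) - (-8))
  = (12 - 5, -3 + 2, -15 + 8)
  = (7, -1, -7)

(7, -1, -7)


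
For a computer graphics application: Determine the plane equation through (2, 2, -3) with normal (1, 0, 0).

The plane through P with normal n = (a, b, c) satisfies n·(r - P) = 0,
i.e. ax + by + cz = a·x₀ + b·y₀ + c·z₀.
d = 1·2 + 0·2 + 0·(-3)
  = 2 + 0 + 0
  = 2
Equation: x = 2

x = 2


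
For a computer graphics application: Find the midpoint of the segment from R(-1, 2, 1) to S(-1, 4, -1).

M = ((x₁+x₂)/2, (y₁+y₂)/2, (z₁+z₂)/2)
  = ((-1 - 1)/2, (2 + 4)/2, (1 - 1)/2)
  = (-2/2, 6/2, 0/2)
  = (-1, 3, 0)

(-1, 3, 0)


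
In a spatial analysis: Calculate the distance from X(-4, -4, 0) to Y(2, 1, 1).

d = √[(x₂-x₁)² + (y₂-y₁)² + (z₂-z₁)²]
  = √[6² + 5² + 1²]
  = √[36 + 25 + 1]
  = √62
  ≈ 7.874

7.874


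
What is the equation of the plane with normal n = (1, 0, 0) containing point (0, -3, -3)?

The plane through P with normal n = (a, b, c) satisfies n·(r - P) = 0,
i.e. ax + by + cz = a·x₀ + b·y₀ + c·z₀.
d = 1·0 + 0·(-3) + 0·(-3)
  = 0 + 0 + 0
  = 0
Equation: x = 0

x = 0


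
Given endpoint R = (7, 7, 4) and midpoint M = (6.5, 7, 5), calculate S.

S = 2M - R
  = (2·6.5 - 7, 2·7 - 7, 2·5 - 4)
  = (13 - 7, 14 - 7, 10 - 4)
  = (6, 7, 6)

(6, 7, 6)


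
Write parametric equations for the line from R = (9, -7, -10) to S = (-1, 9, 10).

Direction vector d = S - R = (-1 - 9, 9 + 7, 10 + 10) = (-10, 16, 20)
Parametric form r = R + t·d:
x = 9 - 10t, y = -7 + 16t, z = -10 + 20t

x = 9 - 10t, y = -7 + 16t, z = -10 + 20t


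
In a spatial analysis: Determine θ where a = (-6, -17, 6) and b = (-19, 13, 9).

a·b = (-6)·(-19) + (-17)·13 + 6·9 = 114 - 221 + 54 = -53
|a| = √((-6)² + (-17)² + 6²) = √361 ≈ 19
|b| = √((-19)² + 13² + 9²) = √611 ≈ 24.72
cos θ = (a·b)/(|a||b|) = -53/(19·24.72) ≈ -0.1129
θ = arccos(-0.1129) ≈ 96.48°

96.48°


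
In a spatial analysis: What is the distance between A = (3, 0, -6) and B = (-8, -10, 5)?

d = √[(x₂-x₁)² + (y₂-y₁)² + (z₂-z₁)²]
  = √[(-11)² + (-10)² + 11²]
  = √[121 + 100 + 121]
  = √342
  ≈ 18.49

18.49


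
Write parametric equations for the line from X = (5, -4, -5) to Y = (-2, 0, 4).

Direction vector d = Y - X = (-2 - 5, 0 + 4, 4 + 5) = (-7, 4, 9)
Parametric form r = X + t·d:
x = 5 - 7t, y = -4 + 4t, z = -5 + 9t

x = 5 - 7t, y = -4 + 4t, z = -5 + 9t


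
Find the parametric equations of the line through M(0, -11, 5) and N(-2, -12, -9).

Direction vector d = N - M = (-2 + 0, -12 + 11, -9 - 5) = (-2, -1, -14)
Parametric form r = M + t·d:
x = 0 - 2t, y = -11 - t, z = 5 - 14t

x = 0 - 2t, y = -11 - t, z = 5 - 14t


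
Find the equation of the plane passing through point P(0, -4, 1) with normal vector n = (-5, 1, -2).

The plane through P with normal n = (a, b, c) satisfies n·(r - P) = 0,
i.e. ax + by + cz = a·x₀ + b·y₀ + c·z₀.
d = (-5)·0 + 1·(-4) + (-2)·1
  = 0 - 4 - 2
  = -6
Equation: -5x + y - 2z = -6

-5x + y - 2z = -6


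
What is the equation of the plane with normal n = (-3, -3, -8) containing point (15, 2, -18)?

The plane through P with normal n = (a, b, c) satisfies n·(r - P) = 0,
i.e. ax + by + cz = a·x₀ + b·y₀ + c·z₀.
d = (-3)·15 + (-3)·2 + (-8)·(-18)
  = -45 - 6 + 144
  = 93
Equation: -3x - 3y - 8z = 93

-3x - 3y - 8z = 93


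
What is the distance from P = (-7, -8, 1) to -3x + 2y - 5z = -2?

distance = |a·x₀ + b·y₀ + c·z₀ - d| / √(a² + b² + c²)
  = |(-3)·(-7) + 2·(-8) + (-5)·1 - (-2)| / √((-3)² + 2² + (-5)²)
  = |21 - 16 - 5 + 2| / √(9 + 4 + 25)
  = |2| / √38
  = 2 / 6.164
  ≈ 0.3244

0.3244


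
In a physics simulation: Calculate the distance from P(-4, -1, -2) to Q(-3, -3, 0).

d = √[(x₂-x₁)² + (y₂-y₁)² + (z₂-z₁)²]
  = √[1² + (-2)² + 2²]
  = √[1 + 4 + 4]
  = √9
  ≈ 3

3


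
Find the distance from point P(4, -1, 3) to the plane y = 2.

distance = |a·x₀ + b·y₀ + c·z₀ - d| / √(a² + b² + c²)
  = |0·4 + 1·(-1) + 0·3 - 2| / √(0² + 1² + 0²)
  = |0 - 1 + 0 - 2| / √(0 + 1 + 0)
  = |-3| / √1
  = 3 / 1
  ≈ 3

3


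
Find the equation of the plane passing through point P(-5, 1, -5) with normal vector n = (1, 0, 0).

The plane through P with normal n = (a, b, c) satisfies n·(r - P) = 0,
i.e. ax + by + cz = a·x₀ + b·y₀ + c·z₀.
d = 1·(-5) + 0·1 + 0·(-5)
  = -5 + 0 + 0
  = -5
Equation: x = -5

x = -5


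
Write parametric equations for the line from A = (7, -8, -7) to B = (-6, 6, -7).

Direction vector d = B - A = (-6 - 7, 6 + 8, -7 + 7) = (-13, 14, 0)
Parametric form r = A + t·d:
x = 7 - 13t, y = -8 + 14t, z = -7

x = 7 - 13t, y = -8 + 14t, z = -7


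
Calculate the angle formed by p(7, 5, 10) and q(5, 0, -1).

p·q = 7·5 + 5·0 + 10·(-1) = 35 + 0 - 10 = 25
|p| = √(7² + 5² + 10²) = √174 ≈ 13.19
|q| = √(5² + 0² + (-1)²) = √26 ≈ 5.099
cos θ = (p·q)/(|p||q|) = 25/(13.19·5.099) ≈ 0.3717
θ = arccos(0.3717) ≈ 68.18°

68.18°


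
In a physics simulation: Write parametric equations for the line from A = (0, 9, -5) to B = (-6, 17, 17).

Direction vector d = B - A = (-6 + 0, 17 - 9, 17 + 5) = (-6, 8, 22)
Parametric form r = A + t·d:
x = 0 - 6t, y = 9 + 8t, z = -5 + 22t

x = 0 - 6t, y = 9 + 8t, z = -5 + 22t


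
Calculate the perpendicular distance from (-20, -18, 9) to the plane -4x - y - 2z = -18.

distance = |a·x₀ + b·y₀ + c·z₀ - d| / √(a² + b² + c²)
  = |(-4)·(-20) + (-1)·(-18) + (-2)·9 - (-18)| / √((-4)² + (-1)² + (-2)²)
  = |80 + 18 - 18 + 18| / √(16 + 1 + 4)
  = |98| / √21
  = 98 / 4.583
  ≈ 21.39

21.39


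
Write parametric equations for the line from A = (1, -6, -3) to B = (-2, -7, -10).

Direction vector d = B - A = (-2 - 1, -7 + 6, -10 + 3) = (-3, -1, -7)
Parametric form r = A + t·d:
x = 1 - 3t, y = -6 - t, z = -3 - 7t

x = 1 - 3t, y = -6 - t, z = -3 - 7t


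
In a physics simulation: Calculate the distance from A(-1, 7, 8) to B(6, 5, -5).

d = √[(x₂-x₁)² + (y₂-y₁)² + (z₂-z₁)²]
  = √[7² + (-2)² + (-13)²]
  = √[49 + 4 + 169]
  = √222
  ≈ 14.9

14.9


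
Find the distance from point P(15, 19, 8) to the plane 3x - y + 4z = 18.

distance = |a·x₀ + b·y₀ + c·z₀ - d| / √(a² + b² + c²)
  = |3·15 + (-1)·19 + 4·8 - 18| / √(3² + (-1)² + 4²)
  = |45 - 19 + 32 - 18| / √(9 + 1 + 16)
  = |40| / √26
  = 40 / 5.099
  ≈ 7.845

7.845


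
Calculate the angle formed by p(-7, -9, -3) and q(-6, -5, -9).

p·q = (-7)·(-6) + (-9)·(-5) + (-3)·(-9) = 42 + 45 + 27 = 114
|p| = √((-7)² + (-9)² + (-3)²) = √139 ≈ 11.79
|q| = √((-6)² + (-5)² + (-9)²) = √142 ≈ 11.92
cos θ = (p·q)/(|p||q|) = 114/(11.79·11.92) ≈ 0.8114
θ = arccos(0.8114) ≈ 35.76°

35.76°


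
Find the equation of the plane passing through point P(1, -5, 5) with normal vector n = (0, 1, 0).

The plane through P with normal n = (a, b, c) satisfies n·(r - P) = 0,
i.e. ax + by + cz = a·x₀ + b·y₀ + c·z₀.
d = 0·1 + 1·(-5) + 0·5
  = 0 - 5 + 0
  = -5
Equation: y = -5

y = -5


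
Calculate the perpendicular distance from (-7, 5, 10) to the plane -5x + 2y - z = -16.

distance = |a·x₀ + b·y₀ + c·z₀ - d| / √(a² + b² + c²)
  = |(-5)·(-7) + 2·5 + (-1)·10 - (-16)| / √((-5)² + 2² + (-1)²)
  = |35 + 10 - 10 + 16| / √(25 + 4 + 1)
  = |51| / √30
  = 51 / 5.477
  ≈ 9.311

9.311


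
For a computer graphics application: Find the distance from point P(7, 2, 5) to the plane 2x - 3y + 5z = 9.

distance = |a·x₀ + b·y₀ + c·z₀ - d| / √(a² + b² + c²)
  = |2·7 + (-3)·2 + 5·5 - 9| / √(2² + (-3)² + 5²)
  = |14 - 6 + 25 - 9| / √(4 + 9 + 25)
  = |24| / √38
  = 24 / 6.164
  ≈ 3.893

3.893


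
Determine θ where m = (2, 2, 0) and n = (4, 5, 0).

m·n = 2·4 + 2·5 + 0·0 = 8 + 10 + 0 = 18
|m| = √(2² + 2² + 0²) = √8 ≈ 2.828
|n| = √(4² + 5² + 0²) = √41 ≈ 6.403
cos θ = (m·n)/(|m||n|) = 18/(2.828·6.403) ≈ 0.9939
θ = arccos(0.9939) ≈ 6.34°

6.34°


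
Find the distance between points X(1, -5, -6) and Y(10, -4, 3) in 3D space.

d = √[(x₂-x₁)² + (y₂-y₁)² + (z₂-z₁)²]
  = √[9² + 1² + 9²]
  = √[81 + 1 + 81]
  = √163
  ≈ 12.77

12.77


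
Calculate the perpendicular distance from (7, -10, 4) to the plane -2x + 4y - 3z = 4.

distance = |a·x₀ + b·y₀ + c·z₀ - d| / √(a² + b² + c²)
  = |(-2)·7 + 4·(-10) + (-3)·4 - 4| / √((-2)² + 4² + (-3)²)
  = |-14 - 40 - 12 - 4| / √(4 + 16 + 9)
  = |-70| / √29
  = 70 / 5.385
  ≈ 13

13


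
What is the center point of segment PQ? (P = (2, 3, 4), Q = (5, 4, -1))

M = ((x₁+x₂)/2, (y₁+y₂)/2, (z₁+z₂)/2)
  = ((2 + 5)/2, (3 + 4)/2, (4 - 1)/2)
  = (7/2, 7/2, 3/2)
  = (3.5, 3.5, 1.5)

(3.5, 3.5, 1.5)


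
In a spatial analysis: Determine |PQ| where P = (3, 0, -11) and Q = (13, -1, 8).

d = √[(x₂-x₁)² + (y₂-y₁)² + (z₂-z₁)²]
  = √[10² + (-1)² + 19²]
  = √[100 + 1 + 361]
  = √462
  ≈ 21.49

21.49


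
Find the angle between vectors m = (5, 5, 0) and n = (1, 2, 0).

m·n = 5·1 + 5·2 + 0·0 = 5 + 10 + 0 = 15
|m| = √(5² + 5² + 0²) = √50 ≈ 7.071
|n| = √(1² + 2² + 0²) = √5 ≈ 2.236
cos θ = (m·n)/(|m||n|) = 15/(7.071·2.236) ≈ 0.9487
θ = arccos(0.9487) ≈ 18.43°

18.43°


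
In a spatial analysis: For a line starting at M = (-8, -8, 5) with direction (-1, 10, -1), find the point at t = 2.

P(t) = M + t·d
  = (-8 + (-1)·2, -8 + 10·2, 5 + (-1)·2)
  = (-8 - 2, -8 + 20, 5 - 2)
  = (-10, 12, 3)

(-10, 12, 3)


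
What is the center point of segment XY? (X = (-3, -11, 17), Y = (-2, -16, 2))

M = ((x₁+x₂)/2, (y₁+y₂)/2, (z₁+z₂)/2)
  = ((-3 - 2)/2, (-11 - 16)/2, (17 + 2)/2)
  = (-5/2, -27/2, 19/2)
  = (-2.5, -13.5, 9.5)

(-2.5, -13.5, 9.5)


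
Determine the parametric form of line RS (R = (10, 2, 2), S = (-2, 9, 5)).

Direction vector d = S - R = (-2 - 10, 9 - 2, 5 - 2) = (-12, 7, 3)
Parametric form r = R + t·d:
x = 10 - 12t, y = 2 + 7t, z = 2 + 3t

x = 10 - 12t, y = 2 + 7t, z = 2 + 3t


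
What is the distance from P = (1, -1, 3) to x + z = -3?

distance = |a·x₀ + b·y₀ + c·z₀ - d| / √(a² + b² + c²)
  = |1·1 + 0·(-1) + 1·3 - (-3)| / √(1² + 0² + 1²)
  = |1 + 0 + 3 + 3| / √(1 + 0 + 1)
  = |7| / √2
  = 7 / 1.414
  ≈ 4.95

4.95


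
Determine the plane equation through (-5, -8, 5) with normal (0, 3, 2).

The plane through P with normal n = (a, b, c) satisfies n·(r - P) = 0,
i.e. ax + by + cz = a·x₀ + b·y₀ + c·z₀.
d = 0·(-5) + 3·(-8) + 2·5
  = 0 - 24 + 10
  = -14
Equation: 3y + 2z = -14

3y + 2z = -14


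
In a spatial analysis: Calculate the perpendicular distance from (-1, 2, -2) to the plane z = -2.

distance = |a·x₀ + b·y₀ + c·z₀ - d| / √(a² + b² + c²)
  = |0·(-1) + 0·2 + 1·(-2) - (-2)| / √(0² + 0² + 1²)
  = |0 + 0 - 2 + 2| / √(0 + 0 + 1)
  = |0| / √1
  = 0 / 1
  ≈ 0

0


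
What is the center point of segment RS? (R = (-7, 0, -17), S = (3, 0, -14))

M = ((x₁+x₂)/2, (y₁+y₂)/2, (z₁+z₂)/2)
  = ((-7 + 3)/2, (0 + 0)/2, (-17 - 14)/2)
  = (-4/2, 0/2, -31/2)
  = (-2, 0, -15.5)

(-2, 0, -15.5)


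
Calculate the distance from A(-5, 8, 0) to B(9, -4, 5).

d = √[(x₂-x₁)² + (y₂-y₁)² + (z₂-z₁)²]
  = √[14² + (-12)² + 5²]
  = √[196 + 144 + 25]
  = √365
  ≈ 19.1

19.1


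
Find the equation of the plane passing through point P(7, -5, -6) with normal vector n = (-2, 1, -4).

The plane through P with normal n = (a, b, c) satisfies n·(r - P) = 0,
i.e. ax + by + cz = a·x₀ + b·y₀ + c·z₀.
d = (-2)·7 + 1·(-5) + (-4)·(-6)
  = -14 - 5 + 24
  = 5
Equation: -2x + y - 4z = 5

-2x + y - 4z = 5


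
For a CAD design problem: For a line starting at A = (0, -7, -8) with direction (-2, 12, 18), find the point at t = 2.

P(t) = A + t·d
  = (0 + (-2)·2, -7 + 12·2, -8 + 18·2)
  = (0 - 4, -7 + 24, -8 + 36)
  = (-4, 17, 28)

(-4, 17, 28)


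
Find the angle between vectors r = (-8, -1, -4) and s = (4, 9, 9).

r·s = (-8)·4 + (-1)·9 + (-4)·9 = -32 - 9 - 36 = -77
|r| = √((-8)² + (-1)² + (-4)²) = √81 ≈ 9
|s| = √(4² + 9² + 9²) = √178 ≈ 13.34
cos θ = (r·s)/(|r||s|) = -77/(9·13.34) ≈ -0.6413
θ = arccos(-0.6413) ≈ 129.9°

129.9°


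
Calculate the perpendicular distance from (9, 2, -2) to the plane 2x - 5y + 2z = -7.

distance = |a·x₀ + b·y₀ + c·z₀ - d| / √(a² + b² + c²)
  = |2·9 + (-5)·2 + 2·(-2) - (-7)| / √(2² + (-5)² + 2²)
  = |18 - 10 - 4 + 7| / √(4 + 25 + 4)
  = |11| / √33
  = 11 / 5.745
  ≈ 1.915

1.915


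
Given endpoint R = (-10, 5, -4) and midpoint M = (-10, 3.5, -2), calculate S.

S = 2M - R
  = (2·(-10) - (-10), 2·3.5 - 5, 2·(-2) - (-4))
  = (-20 + 10, 7 - 5, -4 + 4)
  = (-10, 2, 0)

(-10, 2, 0)


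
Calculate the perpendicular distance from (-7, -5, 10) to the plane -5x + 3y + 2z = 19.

distance = |a·x₀ + b·y₀ + c·z₀ - d| / √(a² + b² + c²)
  = |(-5)·(-7) + 3·(-5) + 2·10 - 19| / √((-5)² + 3² + 2²)
  = |35 - 15 + 20 - 19| / √(25 + 9 + 4)
  = |21| / √38
  = 21 / 6.164
  ≈ 3.407

3.407


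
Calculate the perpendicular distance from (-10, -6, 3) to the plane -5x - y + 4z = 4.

distance = |a·x₀ + b·y₀ + c·z₀ - d| / √(a² + b² + c²)
  = |(-5)·(-10) + (-1)·(-6) + 4·3 - 4| / √((-5)² + (-1)² + 4²)
  = |50 + 6 + 12 - 4| / √(25 + 1 + 16)
  = |64| / √42
  = 64 / 6.481
  ≈ 9.875

9.875


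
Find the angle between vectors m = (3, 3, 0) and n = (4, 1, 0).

m·n = 3·4 + 3·1 + 0·0 = 12 + 3 + 0 = 15
|m| = √(3² + 3² + 0²) = √18 ≈ 4.243
|n| = √(4² + 1² + 0²) = √17 ≈ 4.123
cos θ = (m·n)/(|m||n|) = 15/(4.243·4.123) ≈ 0.8575
θ = arccos(0.8575) ≈ 30.96°

30.96°


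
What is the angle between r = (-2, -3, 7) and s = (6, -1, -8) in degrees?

r·s = (-2)·6 + (-3)·(-1) + 7·(-8) = -12 + 3 - 56 = -65
|r| = √((-2)² + (-3)² + 7²) = √62 ≈ 7.874
|s| = √(6² + (-1)² + (-8)²) = √101 ≈ 10.05
cos θ = (r·s)/(|r||s|) = -65/(7.874·10.05) ≈ -0.8214
θ = arccos(-0.8214) ≈ 145.2°

145.2°


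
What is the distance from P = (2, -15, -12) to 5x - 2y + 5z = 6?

distance = |a·x₀ + b·y₀ + c·z₀ - d| / √(a² + b² + c²)
  = |5·2 + (-2)·(-15) + 5·(-12) - 6| / √(5² + (-2)² + 5²)
  = |10 + 30 - 60 - 6| / √(25 + 4 + 25)
  = |-26| / √54
  = 26 / 7.348
  ≈ 3.538

3.538


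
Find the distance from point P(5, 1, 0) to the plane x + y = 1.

distance = |a·x₀ + b·y₀ + c·z₀ - d| / √(a² + b² + c²)
  = |1·5 + 1·1 + 0·0 - 1| / √(1² + 1² + 0²)
  = |5 + 1 + 0 - 1| / √(1 + 1 + 0)
  = |5| / √2
  = 5 / 1.414
  ≈ 3.536

3.536


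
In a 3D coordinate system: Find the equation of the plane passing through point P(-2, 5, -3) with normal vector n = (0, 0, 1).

The plane through P with normal n = (a, b, c) satisfies n·(r - P) = 0,
i.e. ax + by + cz = a·x₀ + b·y₀ + c·z₀.
d = 0·(-2) + 0·5 + 1·(-3)
  = 0 + 0 - 3
  = -3
Equation: z = -3

z = -3


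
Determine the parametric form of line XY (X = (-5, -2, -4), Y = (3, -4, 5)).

Direction vector d = Y - X = (3 + 5, -4 + 2, 5 + 4) = (8, -2, 9)
Parametric form r = X + t·d:
x = -5 + 8t, y = -2 - 2t, z = -4 + 9t

x = -5 + 8t, y = -2 - 2t, z = -4 + 9t


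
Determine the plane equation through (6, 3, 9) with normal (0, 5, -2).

The plane through P with normal n = (a, b, c) satisfies n·(r - P) = 0,
i.e. ax + by + cz = a·x₀ + b·y₀ + c·z₀.
d = 0·6 + 5·3 + (-2)·9
  = 0 + 15 - 18
  = -3
Equation: 5y - 2z = -3

5y - 2z = -3


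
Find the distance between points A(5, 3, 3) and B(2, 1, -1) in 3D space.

d = √[(x₂-x₁)² + (y₂-y₁)² + (z₂-z₁)²]
  = √[(-3)² + (-2)² + (-4)²]
  = √[9 + 4 + 16]
  = √29
  ≈ 5.385

5.385


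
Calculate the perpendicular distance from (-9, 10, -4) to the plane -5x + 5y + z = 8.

distance = |a·x₀ + b·y₀ + c·z₀ - d| / √(a² + b² + c²)
  = |(-5)·(-9) + 5·10 + 1·(-4) - 8| / √((-5)² + 5² + 1²)
  = |45 + 50 - 4 - 8| / √(25 + 25 + 1)
  = |83| / √51
  = 83 / 7.141
  ≈ 11.62

11.62


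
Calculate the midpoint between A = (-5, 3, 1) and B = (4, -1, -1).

M = ((x₁+x₂)/2, (y₁+y₂)/2, (z₁+z₂)/2)
  = ((-5 + 4)/2, (3 - 1)/2, (1 - 1)/2)
  = (-1/2, 2/2, 0/2)
  = (-0.5, 1, 0)

(-0.5, 1, 0)


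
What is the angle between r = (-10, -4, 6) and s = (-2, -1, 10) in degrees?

r·s = (-10)·(-2) + (-4)·(-1) + 6·10 = 20 + 4 + 60 = 84
|r| = √((-10)² + (-4)² + 6²) = √152 ≈ 12.33
|s| = √((-2)² + (-1)² + 10²) = √105 ≈ 10.25
cos θ = (r·s)/(|r||s|) = 84/(12.33·10.25) ≈ 0.6649
θ = arccos(0.6649) ≈ 48.32°

48.32°


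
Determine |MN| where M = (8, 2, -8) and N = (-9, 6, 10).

d = √[(x₂-x₁)² + (y₂-y₁)² + (z₂-z₁)²]
  = √[(-17)² + 4² + 18²]
  = √[289 + 16 + 324]
  = √629
  ≈ 25.08

25.08


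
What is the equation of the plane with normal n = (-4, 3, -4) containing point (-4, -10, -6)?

The plane through P with normal n = (a, b, c) satisfies n·(r - P) = 0,
i.e. ax + by + cz = a·x₀ + b·y₀ + c·z₀.
d = (-4)·(-4) + 3·(-10) + (-4)·(-6)
  = 16 - 30 + 24
  = 10
Equation: -4x + 3y - 4z = 10

-4x + 3y - 4z = 10


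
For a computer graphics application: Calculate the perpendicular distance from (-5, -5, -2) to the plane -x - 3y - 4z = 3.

distance = |a·x₀ + b·y₀ + c·z₀ - d| / √(a² + b² + c²)
  = |(-1)·(-5) + (-3)·(-5) + (-4)·(-2) - 3| / √((-1)² + (-3)² + (-4)²)
  = |5 + 15 + 8 - 3| / √(1 + 9 + 16)
  = |25| / √26
  = 25 / 5.099
  ≈ 4.903

4.903


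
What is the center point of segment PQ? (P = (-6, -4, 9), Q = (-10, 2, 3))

M = ((x₁+x₂)/2, (y₁+y₂)/2, (z₁+z₂)/2)
  = ((-6 - 10)/2, (-4 + 2)/2, (9 + 3)/2)
  = (-16/2, -2/2, 12/2)
  = (-8, -1, 6)

(-8, -1, 6)


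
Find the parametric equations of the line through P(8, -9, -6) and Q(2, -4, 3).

Direction vector d = Q - P = (2 - 8, -4 + 9, 3 + 6) = (-6, 5, 9)
Parametric form r = P + t·d:
x = 8 - 6t, y = -9 + 5t, z = -6 + 9t

x = 8 - 6t, y = -9 + 5t, z = -6 + 9t


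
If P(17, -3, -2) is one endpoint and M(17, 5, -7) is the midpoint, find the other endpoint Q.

Q = 2M - P
  = (2·17 - 17, 2·5 - (-3), 2·(-7) - (-2))
  = (34 - 17, 10 + 3, -14 + 2)
  = (17, 13, -12)

(17, 13, -12)


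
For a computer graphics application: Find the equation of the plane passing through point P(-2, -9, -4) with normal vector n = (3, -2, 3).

The plane through P with normal n = (a, b, c) satisfies n·(r - P) = 0,
i.e. ax + by + cz = a·x₀ + b·y₀ + c·z₀.
d = 3·(-2) + (-2)·(-9) + 3·(-4)
  = -6 + 18 - 12
  = 0
Equation: 3x - 2y + 3z = 0

3x - 2y + 3z = 0


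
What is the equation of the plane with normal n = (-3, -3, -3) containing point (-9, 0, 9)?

The plane through P with normal n = (a, b, c) satisfies n·(r - P) = 0,
i.e. ax + by + cz = a·x₀ + b·y₀ + c·z₀.
d = (-3)·(-9) + (-3)·0 + (-3)·9
  = 27 + 0 - 27
  = 0
Equation: -3x - 3y - 3z = 0

-3x - 3y - 3z = 0


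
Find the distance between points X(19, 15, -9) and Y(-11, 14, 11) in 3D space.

d = √[(x₂-x₁)² + (y₂-y₁)² + (z₂-z₁)²]
  = √[(-30)² + (-1)² + 20²]
  = √[900 + 1 + 400]
  = √1301
  ≈ 36.07

36.07


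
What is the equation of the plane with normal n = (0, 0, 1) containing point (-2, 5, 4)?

The plane through P with normal n = (a, b, c) satisfies n·(r - P) = 0,
i.e. ax + by + cz = a·x₀ + b·y₀ + c·z₀.
d = 0·(-2) + 0·5 + 1·4
  = 0 + 0 + 4
  = 4
Equation: z = 4

z = 4


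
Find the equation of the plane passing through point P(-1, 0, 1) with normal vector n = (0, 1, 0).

The plane through P with normal n = (a, b, c) satisfies n·(r - P) = 0,
i.e. ax + by + cz = a·x₀ + b·y₀ + c·z₀.
d = 0·(-1) + 1·0 + 0·1
  = 0 + 0 + 0
  = 0
Equation: y = 0

y = 0


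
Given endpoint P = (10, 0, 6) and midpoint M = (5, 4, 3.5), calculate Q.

Q = 2M - P
  = (2·5 - 10, 2·4 - 0, 2·3.5 - 6)
  = (10 - 10, 8 + 0, 7 - 6)
  = (0, 8, 1)

(0, 8, 1)


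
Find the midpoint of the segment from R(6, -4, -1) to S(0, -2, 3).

M = ((x₁+x₂)/2, (y₁+y₂)/2, (z₁+z₂)/2)
  = ((6 + 0)/2, (-4 - 2)/2, (-1 + 3)/2)
  = (6/2, -6/2, 2/2)
  = (3, -3, 1)

(3, -3, 1)


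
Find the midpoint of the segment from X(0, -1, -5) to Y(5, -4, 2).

M = ((x₁+x₂)/2, (y₁+y₂)/2, (z₁+z₂)/2)
  = ((0 + 5)/2, (-1 - 4)/2, (-5 + 2)/2)
  = (5/2, -5/2, -3/2)
  = (2.5, -2.5, -1.5)

(2.5, -2.5, -1.5)


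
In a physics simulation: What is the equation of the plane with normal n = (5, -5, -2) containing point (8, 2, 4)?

The plane through P with normal n = (a, b, c) satisfies n·(r - P) = 0,
i.e. ax + by + cz = a·x₀ + b·y₀ + c·z₀.
d = 5·8 + (-5)·2 + (-2)·4
  = 40 - 10 - 8
  = 22
Equation: 5x - 5y - 2z = 22

5x - 5y - 2z = 22


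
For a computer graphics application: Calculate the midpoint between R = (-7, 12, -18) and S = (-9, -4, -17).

M = ((x₁+x₂)/2, (y₁+y₂)/2, (z₁+z₂)/2)
  = ((-7 - 9)/2, (12 - 4)/2, (-18 - 17)/2)
  = (-16/2, 8/2, -35/2)
  = (-8, 4, -17.5)

(-8, 4, -17.5)


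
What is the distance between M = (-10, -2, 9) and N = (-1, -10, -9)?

d = √[(x₂-x₁)² + (y₂-y₁)² + (z₂-z₁)²]
  = √[9² + (-8)² + (-18)²]
  = √[81 + 64 + 324]
  = √469
  ≈ 21.66

21.66


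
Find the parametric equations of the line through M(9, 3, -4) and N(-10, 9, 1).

Direction vector d = N - M = (-10 - 9, 9 - 3, 1 + 4) = (-19, 6, 5)
Parametric form r = M + t·d:
x = 9 - 19t, y = 3 + 6t, z = -4 + 5t

x = 9 - 19t, y = 3 + 6t, z = -4 + 5t


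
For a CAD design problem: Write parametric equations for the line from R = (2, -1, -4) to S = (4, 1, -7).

Direction vector d = S - R = (4 - 2, 1 + 1, -7 + 4) = (2, 2, -3)
Parametric form r = R + t·d:
x = 2 + 2t, y = -1 + 2t, z = -4 - 3t

x = 2 + 2t, y = -1 + 2t, z = -4 - 3t


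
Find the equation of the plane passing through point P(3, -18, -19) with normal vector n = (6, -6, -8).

The plane through P with normal n = (a, b, c) satisfies n·(r - P) = 0,
i.e. ax + by + cz = a·x₀ + b·y₀ + c·z₀.
d = 6·3 + (-6)·(-18) + (-8)·(-19)
  = 18 + 108 + 152
  = 278
Equation: 6x - 6y - 8z = 278

6x - 6y - 8z = 278


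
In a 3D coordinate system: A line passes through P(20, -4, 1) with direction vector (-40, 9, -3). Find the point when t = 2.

P(t) = P + t·d
  = (20 + (-40)·2, -4 + 9·2, 1 + (-3)·2)
  = (20 - 80, -4 + 18, 1 - 6)
  = (-60, 14, -5)

(-60, 14, -5)


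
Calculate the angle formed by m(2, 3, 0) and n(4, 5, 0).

m·n = 2·4 + 3·5 + 0·0 = 8 + 15 + 0 = 23
|m| = √(2² + 3² + 0²) = √13 ≈ 3.606
|n| = √(4² + 5² + 0²) = √41 ≈ 6.403
cos θ = (m·n)/(|m||n|) = 23/(3.606·6.403) ≈ 0.9962
θ = arccos(0.9962) ≈ 4.97°

4.97°


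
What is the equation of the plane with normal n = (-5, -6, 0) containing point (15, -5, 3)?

The plane through P with normal n = (a, b, c) satisfies n·(r - P) = 0,
i.e. ax + by + cz = a·x₀ + b·y₀ + c·z₀.
d = (-5)·15 + (-6)·(-5) + 0·3
  = -75 + 30 + 0
  = -45
Equation: -5x - 6y = -45

-5x - 6y = -45


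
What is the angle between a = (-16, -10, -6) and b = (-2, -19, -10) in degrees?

a·b = (-16)·(-2) + (-10)·(-19) + (-6)·(-10) = 32 + 190 + 60 = 282
|a| = √((-16)² + (-10)² + (-6)²) = √392 ≈ 19.8
|b| = √((-2)² + (-19)² + (-10)²) = √465 ≈ 21.56
cos θ = (a·b)/(|a||b|) = 282/(19.8·21.56) ≈ 0.6605
θ = arccos(0.6605) ≈ 48.66°

48.66°


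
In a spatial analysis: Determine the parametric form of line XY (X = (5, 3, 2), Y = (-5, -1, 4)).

Direction vector d = Y - X = (-5 - 5, -1 - 3, 4 - 2) = (-10, -4, 2)
Parametric form r = X + t·d:
x = 5 - 10t, y = 3 - 4t, z = 2 + 2t

x = 5 - 10t, y = 3 - 4t, z = 2 + 2t


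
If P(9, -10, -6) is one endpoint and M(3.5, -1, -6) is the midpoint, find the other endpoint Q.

Q = 2M - P
  = (2·3.5 - 9, 2·(-1) - (-10), 2·(-6) - (-6))
  = (7 - 9, -2 + 10, -12 + 6)
  = (-2, 8, -6)

(-2, 8, -6)


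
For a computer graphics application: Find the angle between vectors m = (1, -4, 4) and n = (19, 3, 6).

m·n = 1·19 + (-4)·3 + 4·6 = 19 - 12 + 24 = 31
|m| = √(1² + (-4)² + 4²) = √33 ≈ 5.745
|n| = √(19² + 3² + 6²) = √406 ≈ 20.15
cos θ = (m·n)/(|m||n|) = 31/(5.745·20.15) ≈ 0.2678
θ = arccos(0.2678) ≈ 74.47°

74.47°


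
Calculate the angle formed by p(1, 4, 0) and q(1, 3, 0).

p·q = 1·1 + 4·3 + 0·0 = 1 + 12 + 0 = 13
|p| = √(1² + 4² + 0²) = √17 ≈ 4.123
|q| = √(1² + 3² + 0²) = √10 ≈ 3.162
cos θ = (p·q)/(|p||q|) = 13/(4.123·3.162) ≈ 0.9971
θ = arccos(0.9971) ≈ 4.399°

4.399°


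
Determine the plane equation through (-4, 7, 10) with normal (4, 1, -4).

The plane through P with normal n = (a, b, c) satisfies n·(r - P) = 0,
i.e. ax + by + cz = a·x₀ + b·y₀ + c·z₀.
d = 4·(-4) + 1·7 + (-4)·10
  = -16 + 7 - 40
  = -49
Equation: 4x + y - 4z = -49

4x + y - 4z = -49


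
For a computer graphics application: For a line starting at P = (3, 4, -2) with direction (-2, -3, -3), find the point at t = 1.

P(t) = P + t·d
  = (3 + (-2)·1, 4 + (-3)·1, -2 + (-3)·1)
  = (3 - 2, 4 - 3, -2 - 3)
  = (1, 1, -5)

(1, 1, -5)


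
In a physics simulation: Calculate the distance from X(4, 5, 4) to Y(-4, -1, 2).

d = √[(x₂-x₁)² + (y₂-y₁)² + (z₂-z₁)²]
  = √[(-8)² + (-6)² + (-2)²]
  = √[64 + 36 + 4]
  = √104
  ≈ 10.2

10.2


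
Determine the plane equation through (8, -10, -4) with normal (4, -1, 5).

The plane through P with normal n = (a, b, c) satisfies n·(r - P) = 0,
i.e. ax + by + cz = a·x₀ + b·y₀ + c·z₀.
d = 4·8 + (-1)·(-10) + 5·(-4)
  = 32 + 10 - 20
  = 22
Equation: 4x - y + 5z = 22

4x - y + 5z = 22


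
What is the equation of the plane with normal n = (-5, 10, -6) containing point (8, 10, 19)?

The plane through P with normal n = (a, b, c) satisfies n·(r - P) = 0,
i.e. ax + by + cz = a·x₀ + b·y₀ + c·z₀.
d = (-5)·8 + 10·10 + (-6)·19
  = -40 + 100 - 114
  = -54
Equation: -5x + 10y - 6z = -54

-5x + 10y - 6z = -54


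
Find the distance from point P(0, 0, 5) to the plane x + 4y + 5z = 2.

distance = |a·x₀ + b·y₀ + c·z₀ - d| / √(a² + b² + c²)
  = |1·0 + 4·0 + 5·5 - 2| / √(1² + 4² + 5²)
  = |0 + 0 + 25 - 2| / √(1 + 16 + 25)
  = |23| / √42
  = 23 / 6.481
  ≈ 3.549

3.549


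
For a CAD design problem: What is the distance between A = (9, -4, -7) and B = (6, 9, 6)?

d = √[(x₂-x₁)² + (y₂-y₁)² + (z₂-z₁)²]
  = √[(-3)² + 13² + 13²]
  = √[9 + 169 + 169]
  = √347
  ≈ 18.63

18.63
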